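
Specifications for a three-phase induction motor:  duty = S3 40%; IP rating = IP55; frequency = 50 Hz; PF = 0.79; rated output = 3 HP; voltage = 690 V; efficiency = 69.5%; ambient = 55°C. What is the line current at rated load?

3.41 A

P_out = 3 × 746 = 2238 W
P_in = P_out / η = 2238 / 0.695 = 3220 W
I_L = P_in / (√3·V_L·cosφ) = 3220 / (1.732 × 690 × 0.79) = 3.41 A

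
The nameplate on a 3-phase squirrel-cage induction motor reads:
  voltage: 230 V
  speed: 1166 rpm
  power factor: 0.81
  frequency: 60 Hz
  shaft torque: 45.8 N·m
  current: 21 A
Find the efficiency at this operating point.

82.5 %

ω = 2π × 1166/60 = 122.1 rad/s; P_out = τω = 45.8 × 122.1 = 5592 W
P_in = √3·V_L·I_L·cosφ = 1.732 × 230 × 21 × 0.81 = 6776 W
η = P_out / P_in = 5592 / 6776 = 0.825 = 82.5%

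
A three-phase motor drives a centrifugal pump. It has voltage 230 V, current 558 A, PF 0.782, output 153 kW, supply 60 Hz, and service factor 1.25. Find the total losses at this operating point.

20.8 kW

P_in = √3·V·I·cosφ = 1.732×230×558×0.782 = 173827 W
P_out = 153000 W
Losses = P_in − P_out = 173827 − 153000 = 20827 W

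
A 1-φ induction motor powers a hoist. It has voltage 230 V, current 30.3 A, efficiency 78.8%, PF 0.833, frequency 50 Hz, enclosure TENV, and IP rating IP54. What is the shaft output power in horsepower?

P_in = V·I·cosφ = 230 × 30.3 × 0.833 = 5805 W
P_out = η·P_in = 0.788 × 5805 = 4574 W
= 4574/746 = 6.13 HP

6.13 HP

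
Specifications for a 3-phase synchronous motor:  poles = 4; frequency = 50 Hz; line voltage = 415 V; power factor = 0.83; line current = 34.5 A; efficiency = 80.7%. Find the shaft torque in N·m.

106 N·m

P_in = √3·V·I·cosφ = 1.732 × 415 × 34.5 × 0.83 = 20582 W
P_out = η·P_in = 0.807 × 20582 = 16610 W
n = n_s = 120×50/4 = 1500 rpm (synchronous)
ω = 2π×1500/60 = 157.1 rad/s
τ = P_out/ω = 16610/157.1 = 106 N·m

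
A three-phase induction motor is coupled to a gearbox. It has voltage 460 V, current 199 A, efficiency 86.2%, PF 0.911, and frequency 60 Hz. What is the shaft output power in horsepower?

167 HP

P_in = √3·V·I·cosφ = 1.732 × 460 × 199 × 0.911 = 144437 W
P_out = η·P_in = 0.862 × 144437 = 124505 W
= 124505/746 = 167 HP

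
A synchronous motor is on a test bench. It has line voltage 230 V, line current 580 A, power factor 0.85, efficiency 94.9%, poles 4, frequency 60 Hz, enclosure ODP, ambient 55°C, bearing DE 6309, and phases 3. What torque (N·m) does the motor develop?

989 N·m

P_in = √3·V·I·cosφ = 1.732 × 230 × 580 × 0.85 = 196391 W
P_out = η·P_in = 0.949 × 196391 = 186375 W
n = n_s = 120×60/4 = 1800 rpm (synchronous)
ω = 2π×1800/60 = 188.5 rad/s
τ = P_out/ω = 186375/188.5 = 989 N·m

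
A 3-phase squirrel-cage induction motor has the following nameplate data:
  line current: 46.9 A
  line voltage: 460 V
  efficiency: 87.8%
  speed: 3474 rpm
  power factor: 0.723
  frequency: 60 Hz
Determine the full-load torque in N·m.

P_in = √3·V·I·cosφ = 1.732 × 460 × 46.9 × 0.723 = 27016 W
P_out = η·P_in = 0.878 × 27016 = 23720 W
n = 3474 rpm
ω = 2π×3474/60 = 363.8 rad/s
τ = P_out/ω = 23720/363.8 = 65.2 N·m

65.2 N·m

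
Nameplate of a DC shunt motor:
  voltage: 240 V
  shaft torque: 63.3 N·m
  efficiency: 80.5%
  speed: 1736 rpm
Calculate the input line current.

59.6 A

ω = 2π×1736/60 = 181.8 rad/s; P_out = τω = 63.3 × 181.8 = 11508 W
P_in = P_out / η = 11508 / 0.805 = 14296 W
I = P_in / V = 14296 / 240 = 59.6 A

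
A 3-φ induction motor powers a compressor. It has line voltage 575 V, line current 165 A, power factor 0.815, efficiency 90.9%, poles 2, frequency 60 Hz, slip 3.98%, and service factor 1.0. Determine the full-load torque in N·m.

336 N·m

P_in = √3·V·I·cosφ = 1.732 × 575 × 165 × 0.815 = 133924 W
P_out = η·P_in = 0.909 × 133924 = 121737 W
n_s = 120×60/2 = 3600 rpm; n = 3600×(1−0.0398) = 3457 rpm
ω = 2π×3457/60 = 362 rad/s
τ = P_out/ω = 121737/362 = 336 N·m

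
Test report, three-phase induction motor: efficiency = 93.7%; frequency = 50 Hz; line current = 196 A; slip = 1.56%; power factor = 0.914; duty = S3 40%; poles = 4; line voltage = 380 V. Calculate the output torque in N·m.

714 N·m

P_in = √3·V·I·cosφ = 1.732 × 380 × 196 × 0.914 = 117905 W
P_out = η·P_in = 0.937 × 117905 = 110477 W
n_s = 120×50/4 = 1500 rpm; n = 1500×(1−0.0156) = 1477 rpm
ω = 2π×1477/60 = 154.7 rad/s
τ = P_out/ω = 110477/154.7 = 714 N·m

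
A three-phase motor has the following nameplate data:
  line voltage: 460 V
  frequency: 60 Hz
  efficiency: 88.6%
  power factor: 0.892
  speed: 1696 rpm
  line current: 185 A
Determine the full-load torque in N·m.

P_in = √3·V·I·cosφ = 1.732 × 460 × 185 × 0.892 = 131475 W
P_out = η·P_in = 0.886 × 131475 = 116487 W
n = 1696 rpm
ω = 2π×1696/60 = 177.6 rad/s
τ = P_out/ω = 116487/177.6 = 656 N·m

656 N·m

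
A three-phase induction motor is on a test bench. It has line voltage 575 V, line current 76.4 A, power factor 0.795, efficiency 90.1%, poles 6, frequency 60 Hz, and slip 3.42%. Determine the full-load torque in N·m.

449 N·m

P_in = √3·V·I·cosφ = 1.732 × 575 × 76.4 × 0.795 = 60489 W
P_out = η·P_in = 0.901 × 60489 = 54501 W
n_s = 120×60/6 = 1200 rpm; n = 1200×(1−0.0342) = 1159 rpm
ω = 2π×1159/60 = 121.4 rad/s
τ = P_out/ω = 54501/121.4 = 449 N·m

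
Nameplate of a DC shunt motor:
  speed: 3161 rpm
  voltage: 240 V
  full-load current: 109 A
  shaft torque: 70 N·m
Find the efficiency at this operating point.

ω = 2π × 3161/60 = 331 rad/s; P_out = τω = 70 × 331 = 23170 W
P_in = V·I = 240 × 109 = 26160 W
η = P_out / P_in = 23170 / 26160 = 0.886 = 88.6%

88.6 %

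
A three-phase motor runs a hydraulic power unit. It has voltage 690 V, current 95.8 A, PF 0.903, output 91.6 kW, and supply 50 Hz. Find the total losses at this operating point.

P_in = √3·V·I·cosφ = 1.732×690×95.8×0.903 = 103383 W
P_out = 91600 W
Losses = P_in − P_out = 103383 − 91600 = 11783 W

11800 W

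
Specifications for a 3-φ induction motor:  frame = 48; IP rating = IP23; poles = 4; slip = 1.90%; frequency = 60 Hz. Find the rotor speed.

n_s = 120f/p = 120×60/4 = 1800 rpm
n = n_s(1 − s) = 1800 × (1 − 0.019) = 1766 rpm

1766 rpm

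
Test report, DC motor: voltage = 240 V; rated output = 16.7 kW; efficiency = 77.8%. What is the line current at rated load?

P_out = 16.7 kW = 16700 W
P_in = P_out / η = 16700 / 0.778 = 21465 W
I = P_in / V = 21465 / 240 = 89.4 A

89.4 A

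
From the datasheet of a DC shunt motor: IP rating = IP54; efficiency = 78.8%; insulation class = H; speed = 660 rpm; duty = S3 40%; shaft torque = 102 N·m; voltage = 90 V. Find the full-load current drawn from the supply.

ω = 2π×660/60 = 69.12 rad/s; P_out = τω = 102 × 69.12 = 7050 W
P_in = P_out / η = 7050 / 0.788 = 8947 W
I = P_in / V = 8947 / 90 = 99.4 A

99.4 A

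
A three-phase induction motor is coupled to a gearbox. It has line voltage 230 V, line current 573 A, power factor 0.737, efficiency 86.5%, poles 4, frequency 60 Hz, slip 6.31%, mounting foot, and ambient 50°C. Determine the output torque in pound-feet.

P_in = √3·V·I·cosφ = 1.732 × 230 × 573 × 0.737 = 168228 W
P_out = η·P_in = 0.865 × 168228 = 145517 W
n_s = 120×60/4 = 1800 rpm; n = 1800×(1−0.0631) = 1686 rpm
ω = 2π×1686/60 = 176.6 rad/s
τ = P_out/ω = 145517/176.6 = 824 N·m
In lb·ft: 824/1.356 = 608 lb·ft

608 lb·ft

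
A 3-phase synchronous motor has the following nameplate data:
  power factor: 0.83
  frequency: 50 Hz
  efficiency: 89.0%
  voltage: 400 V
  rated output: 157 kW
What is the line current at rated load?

307 A

P_out = 157 kW = 157000 W
P_in = P_out / η = 157000 / 0.890 = 176404 W
I_L = P_in / (√3·V_L·cosφ) = 176404 / (1.732 × 400 × 0.83) = 307 A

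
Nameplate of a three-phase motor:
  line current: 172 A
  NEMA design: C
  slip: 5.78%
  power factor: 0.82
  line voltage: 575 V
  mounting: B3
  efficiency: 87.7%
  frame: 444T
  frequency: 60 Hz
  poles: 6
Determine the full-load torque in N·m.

P_in = √3·V·I·cosφ = 1.732 × 575 × 172 × 0.82 = 140462 W
P_out = η·P_in = 0.877 × 140462 = 123185 W
n_s = 120×60/6 = 1200 rpm; n = 1200×(1−0.0578) = 1131 rpm
ω = 2π×1131/60 = 118.4 rad/s
τ = P_out/ω = 123185/118.4 = 1040 N·m

1040 N·m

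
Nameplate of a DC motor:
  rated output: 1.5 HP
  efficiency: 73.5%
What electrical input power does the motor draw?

1.52 kW

P_out = 1.5 × 746 = 1119 W
P_in = P_out/η = 1119/0.735 = 1522 W = 1.52 kW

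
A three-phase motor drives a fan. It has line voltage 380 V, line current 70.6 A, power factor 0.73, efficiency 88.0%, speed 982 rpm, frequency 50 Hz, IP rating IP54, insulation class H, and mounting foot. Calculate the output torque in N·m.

290 N·m

P_in = √3·V·I·cosφ = 1.732 × 380 × 70.6 × 0.73 = 33920 W
P_out = η·P_in = 0.88 × 33920 = 29850 W
n = 982 rpm
ω = 2π×982/60 = 102.8 rad/s
τ = P_out/ω = 29850/102.8 = 290 N·m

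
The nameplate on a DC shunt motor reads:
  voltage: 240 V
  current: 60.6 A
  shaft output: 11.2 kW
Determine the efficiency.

P_out = 11.2 kW = 11200 W
P_in = V·I = 240 × 60.6 = 14544 W
η = P_out / P_in = 11200 / 14544 = 0.770 = 77.0%

77.0 %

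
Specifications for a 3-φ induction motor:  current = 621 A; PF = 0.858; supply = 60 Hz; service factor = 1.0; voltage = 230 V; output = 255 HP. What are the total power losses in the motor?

P_in = √3·V·I·cosφ = 1.732×230×621×0.858 = 212253 W
P_out = 255×746 = 190230 W
Losses = P_in − P_out = 212253 − 190230 = 22023 W

22 kW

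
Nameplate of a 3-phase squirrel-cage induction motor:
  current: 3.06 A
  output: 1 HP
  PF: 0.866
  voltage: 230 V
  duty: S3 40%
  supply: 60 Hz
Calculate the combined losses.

310 W

P_in = √3·V·I·cosφ = 1.732×230×3.06×0.866 = 1056 W
P_out = 1×746 = 746 W
Losses = P_in − P_out = 1056 − 746 = 310 W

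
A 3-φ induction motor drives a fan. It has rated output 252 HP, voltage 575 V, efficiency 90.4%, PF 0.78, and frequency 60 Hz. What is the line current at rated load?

P_out = 252 × 746 = 187992 W
P_in = P_out / η = 187992 / 0.904 = 207956 W
I_L = P_in / (√3·V_L·cosφ) = 207956 / (1.732 × 575 × 0.78) = 268 A

268 A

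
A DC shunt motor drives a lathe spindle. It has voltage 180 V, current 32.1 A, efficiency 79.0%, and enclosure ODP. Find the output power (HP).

P_in = V·I = 180 × 32.1 = 5778 W
P_out = η·P_in = 0.79 × 5778 = 4565 W
= 4565/746 = 6.12 HP

6.12 HP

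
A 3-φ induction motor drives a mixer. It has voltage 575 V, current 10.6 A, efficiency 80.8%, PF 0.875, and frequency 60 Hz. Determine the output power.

P_in = √3·V·I·cosφ = 1.732 × 575 × 10.6 × 0.875 = 9237 W
P_out = η·P_in = 0.808 × 9237 = 7463 W

7.46 kW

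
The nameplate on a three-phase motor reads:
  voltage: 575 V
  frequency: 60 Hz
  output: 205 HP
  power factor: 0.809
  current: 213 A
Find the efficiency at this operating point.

P_out = 205 × 746 = 152930 W
P_in = √3·V_L·I_L·cosφ = 1.732 × 575 × 213 × 0.809 = 171611 W
η = P_out / P_in = 152930 / 171611 = 0.891 = 89.1%

89.1 %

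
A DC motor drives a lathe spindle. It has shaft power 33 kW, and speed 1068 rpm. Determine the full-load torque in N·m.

295 N·m

ω = 2π × 1068/60 = 111.8 rad/s
τ = P/ω = 33000/111.8 = 295 N·m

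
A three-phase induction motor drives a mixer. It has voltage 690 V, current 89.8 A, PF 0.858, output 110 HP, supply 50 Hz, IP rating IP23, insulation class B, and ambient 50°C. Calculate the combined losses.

10000 W

P_in = √3·V·I·cosφ = 1.732×690×89.8×0.858 = 92079 W
P_out = 110×746 = 82060 W
Losses = P_in − P_out = 92079 − 82060 = 10019 W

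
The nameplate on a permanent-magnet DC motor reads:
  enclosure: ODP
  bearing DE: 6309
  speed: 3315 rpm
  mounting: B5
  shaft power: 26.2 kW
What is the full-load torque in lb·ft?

ω = 2π × 3315/60 = 347.1 rad/s
τ = P/ω = 26200/347.1 = 75.48 N·m
In lb·ft: 75.48/1.356 = 55.7 lb·ft

55.7 lb·ft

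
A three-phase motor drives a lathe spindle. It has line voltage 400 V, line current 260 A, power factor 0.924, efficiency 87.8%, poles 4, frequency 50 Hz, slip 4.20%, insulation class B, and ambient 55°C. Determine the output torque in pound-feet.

P_in = √3·V·I·cosφ = 1.732 × 400 × 260 × 0.924 = 166438 W
P_out = η·P_in = 0.878 × 166438 = 146133 W
n_s = 120×50/4 = 1500 rpm; n = 1500×(1−0.042) = 1437 rpm
ω = 2π×1437/60 = 150.5 rad/s
τ = P_out/ω = 146133/150.5 = 971 N·m
In lb·ft: 971/1.356 = 716 lb·ft

716 lb·ft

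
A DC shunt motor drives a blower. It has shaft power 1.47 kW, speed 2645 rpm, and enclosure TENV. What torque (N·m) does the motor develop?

ω = 2π × 2645/60 = 277 rad/s
τ = P/ω = 1470/277 = 5.31 N·m

5.31 N·m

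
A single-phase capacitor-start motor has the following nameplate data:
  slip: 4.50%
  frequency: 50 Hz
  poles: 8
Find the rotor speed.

716 rpm

n_s = 120f/p = 120×50/8 = 750 rpm
n = n_s(1 − s) = 750 × (1 − 0.045) = 716 rpm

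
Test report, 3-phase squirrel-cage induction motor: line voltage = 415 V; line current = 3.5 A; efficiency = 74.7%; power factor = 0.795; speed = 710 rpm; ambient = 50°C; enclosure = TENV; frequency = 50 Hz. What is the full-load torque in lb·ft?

14.8 lb·ft

P_in = √3·V·I·cosφ = 1.732 × 415 × 3.5 × 0.795 = 2000 W
P_out = η·P_in = 0.747 × 2000 = 1494 W
n = 710 rpm
ω = 2π×710/60 = 74.35 rad/s
τ = P_out/ω = 1494/74.35 = 20.09 N·m
In lb·ft: 20.09/1.356 = 14.8 lb·ft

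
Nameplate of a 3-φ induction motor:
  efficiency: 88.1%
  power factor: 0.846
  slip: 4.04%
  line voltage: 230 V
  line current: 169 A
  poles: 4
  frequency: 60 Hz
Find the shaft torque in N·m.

277 N·m

P_in = √3·V·I·cosφ = 1.732 × 230 × 169 × 0.846 = 56955 W
P_out = η·P_in = 0.881 × 56955 = 50177 W
n_s = 120×60/4 = 1800 rpm; n = 1800×(1−0.0404) = 1727 rpm
ω = 2π×1727/60 = 180.9 rad/s
τ = P_out/ω = 50177/180.9 = 277 N·m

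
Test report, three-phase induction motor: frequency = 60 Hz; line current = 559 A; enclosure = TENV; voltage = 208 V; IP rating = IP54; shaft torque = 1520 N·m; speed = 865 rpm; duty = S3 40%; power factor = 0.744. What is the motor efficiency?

91.9 %

ω = 2π × 865/60 = 90.58 rad/s; P_out = τω = 1520 × 90.58 = 137682 W
P_in = √3·V_L·I_L·cosφ = 1.732 × 208 × 559 × 0.744 = 149829 W
η = P_out / P_in = 137682 / 149829 = 0.919 = 91.9%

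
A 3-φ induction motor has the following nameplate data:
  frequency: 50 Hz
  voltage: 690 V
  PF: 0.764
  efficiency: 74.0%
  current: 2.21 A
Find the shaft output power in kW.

P_in = √3·V·I·cosφ = 1.732 × 690 × 2.21 × 0.764 = 2018 W
P_out = η·P_in = 0.74 × 2018 = 1493 W

1.49 kW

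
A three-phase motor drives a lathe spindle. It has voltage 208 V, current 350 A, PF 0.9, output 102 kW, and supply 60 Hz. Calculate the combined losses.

11500 W

P_in = √3·V·I·cosφ = 1.732×208×350×0.9 = 113481 W
P_out = 102000 W
Losses = P_in − P_out = 113481 − 102000 = 11481 W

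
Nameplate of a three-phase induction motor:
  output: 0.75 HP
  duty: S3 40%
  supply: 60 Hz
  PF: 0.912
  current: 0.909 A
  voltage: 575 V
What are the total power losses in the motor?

P_in = √3·V·I·cosφ = 1.732×575×0.909×0.912 = 826 W
P_out = 0.75×746 = 560 W
Losses = P_in − P_out = 826 − 560 = 266 W

266 W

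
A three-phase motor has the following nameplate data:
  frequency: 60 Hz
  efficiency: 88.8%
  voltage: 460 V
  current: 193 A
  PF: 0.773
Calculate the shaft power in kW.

106 kW

P_in = √3·V·I·cosφ = 1.732 × 460 × 193 × 0.773 = 118862 W
P_out = η·P_in = 0.888 × 118862 = 105549 W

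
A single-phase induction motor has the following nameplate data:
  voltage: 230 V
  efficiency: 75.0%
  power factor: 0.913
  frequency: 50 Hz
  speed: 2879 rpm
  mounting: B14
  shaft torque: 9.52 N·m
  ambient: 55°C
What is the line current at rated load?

ω = 2π×2879/60 = 301.5 rad/s; P_out = τω = 9.52 × 301.5 = 2870 W
P_in = P_out / η = 2870 / 0.750 = 3827 W
I = P_in / (V·cosφ) = 3827 / (230 × 0.913) = 18.2 A

18.2 A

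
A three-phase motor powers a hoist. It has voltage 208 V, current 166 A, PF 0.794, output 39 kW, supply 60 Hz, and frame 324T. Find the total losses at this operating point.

8480 W

P_in = √3·V·I·cosφ = 1.732×208×166×0.794 = 47483 W
P_out = 39000 W
Losses = P_in − P_out = 47483 − 39000 = 8483 W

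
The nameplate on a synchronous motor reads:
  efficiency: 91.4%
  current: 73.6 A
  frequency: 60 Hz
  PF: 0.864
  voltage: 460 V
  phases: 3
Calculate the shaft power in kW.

P_in = √3·V·I·cosφ = 1.732 × 460 × 73.6 × 0.864 = 50664 W
P_out = η·P_in = 0.914 × 50664 = 46307 W

46.3 kW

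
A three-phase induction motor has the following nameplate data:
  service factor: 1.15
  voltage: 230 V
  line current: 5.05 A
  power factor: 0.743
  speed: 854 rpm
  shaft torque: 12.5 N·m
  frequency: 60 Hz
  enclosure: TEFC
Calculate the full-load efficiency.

ω = 2π × 854/60 = 89.43 rad/s; P_out = τω = 12.5 × 89.43 = 1118 W
P_in = √3·V_L·I_L·cosφ = 1.732 × 230 × 5.05 × 0.743 = 1495 W
η = P_out / P_in = 1118 / 1495 = 0.748 = 74.8%

74.8 %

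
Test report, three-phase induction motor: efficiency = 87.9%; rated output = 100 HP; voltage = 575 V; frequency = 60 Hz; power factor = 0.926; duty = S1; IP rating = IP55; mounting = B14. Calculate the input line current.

92 A

P_out = 100 × 746 = 74600 W
P_in = P_out / η = 74600 / 0.879 = 84869 W
I_L = P_in / (√3·V_L·cosφ) = 84869 / (1.732 × 575 × 0.926) = 92 A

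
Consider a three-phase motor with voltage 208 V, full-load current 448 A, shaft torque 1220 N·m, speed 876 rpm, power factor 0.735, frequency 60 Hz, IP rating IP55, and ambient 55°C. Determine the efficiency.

ω = 2π × 876/60 = 91.73 rad/s; P_out = τω = 1220 × 91.73 = 111911 W
P_in = √3·V_L·I_L·cosφ = 1.732 × 208 × 448 × 0.735 = 118625 W
η = P_out / P_in = 111911 / 118625 = 0.943 = 94.3%

94.3 %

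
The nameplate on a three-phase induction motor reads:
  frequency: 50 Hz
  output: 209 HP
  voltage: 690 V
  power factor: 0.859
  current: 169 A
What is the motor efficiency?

P_out = 209 × 746 = 155914 W
P_in = √3·V_L·I_L·cosφ = 1.732 × 690 × 169 × 0.859 = 173491 W
η = P_out / P_in = 155914 / 173491 = 0.899 = 89.9%

89.9 %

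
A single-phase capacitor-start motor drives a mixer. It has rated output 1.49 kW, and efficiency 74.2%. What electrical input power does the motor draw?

P_out = 1490 W
P_in = P_out/η = 1490/0.742 = 2008 W = 2.01 kW

2.01 kW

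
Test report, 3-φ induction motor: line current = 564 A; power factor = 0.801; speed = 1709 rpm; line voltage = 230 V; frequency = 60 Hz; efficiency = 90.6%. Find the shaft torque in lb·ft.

672 lb·ft

P_in = √3·V·I·cosφ = 1.732 × 230 × 564 × 0.801 = 179965 W
P_out = η·P_in = 0.906 × 179965 = 163048 W
n = 1709 rpm
ω = 2π×1709/60 = 179 rad/s
τ = P_out/ω = 163048/179 = 910.9 N·m
In lb·ft: 910.9/1.356 = 672 lb·ft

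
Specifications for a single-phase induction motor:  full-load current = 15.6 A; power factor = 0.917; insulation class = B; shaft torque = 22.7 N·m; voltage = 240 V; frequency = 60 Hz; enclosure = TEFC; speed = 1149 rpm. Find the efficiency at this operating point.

ω = 2π × 1149/60 = 120.3 rad/s; P_out = τω = 22.7 × 120.3 = 2731 W
P_in = V·I·cosφ = 240 × 15.6 × 0.917 = 3433 W
η = P_out / P_in = 2731 / 3433 = 0.796 = 79.6%

79.6 %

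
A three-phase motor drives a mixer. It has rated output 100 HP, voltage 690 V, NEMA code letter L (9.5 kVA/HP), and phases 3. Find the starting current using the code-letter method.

S_LR = 9.5 × 100 = 950 kVA
I_LR = S_LR/(√3·V_L) = 950000/(1.732×690) = 795 A

795 A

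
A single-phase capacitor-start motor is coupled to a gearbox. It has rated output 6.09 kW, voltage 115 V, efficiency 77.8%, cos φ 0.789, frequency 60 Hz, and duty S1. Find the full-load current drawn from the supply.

P_out = 6.09 kW = 6090 W
P_in = P_out / η = 6090 / 0.778 = 7828 W
I = P_in / (V·cosφ) = 7828 / (115 × 0.789) = 86.3 A

86.3 A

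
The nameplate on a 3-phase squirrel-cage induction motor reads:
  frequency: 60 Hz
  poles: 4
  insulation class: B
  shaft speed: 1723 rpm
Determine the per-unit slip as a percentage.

4.28 %

n_s = 120f/p = 120×60/4 = 1800 rpm
s = (n_s − n)/n_s = (1800 − 1723)/1800 = 0.0428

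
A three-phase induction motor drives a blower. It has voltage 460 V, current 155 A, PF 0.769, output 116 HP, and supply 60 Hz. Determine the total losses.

P_in = √3·V·I·cosφ = 1.732×460×155×0.769 = 94965 W
P_out = 116×746 = 86536 W
Losses = P_in − P_out = 94965 − 86536 = 8429 W

8430 W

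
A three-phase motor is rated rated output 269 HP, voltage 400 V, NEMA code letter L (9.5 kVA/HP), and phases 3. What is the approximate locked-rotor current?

3690 A

S_LR = 9.5 × 269 = 2555.5 kVA
I_LR = S_LR/(√3·V_L) = 2555500/(1.732×400) = 3690 A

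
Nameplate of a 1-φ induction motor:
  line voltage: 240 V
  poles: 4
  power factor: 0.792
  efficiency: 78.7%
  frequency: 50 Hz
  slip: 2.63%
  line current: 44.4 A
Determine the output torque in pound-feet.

32 lb·ft

P_in = V·I·cosφ = 240 × 44.4 × 0.792 = 8440 W
P_out = η·P_in = 0.787 × 8440 = 6642 W
n_s = 120×50/4 = 1500 rpm; n = 1500×(1−0.0263) = 1461 rpm
ω = 2π×1461/60 = 153 rad/s
τ = P_out/ω = 6642/153 = 43.41 N·m
In lb·ft: 43.41/1.356 = 32 lb·ft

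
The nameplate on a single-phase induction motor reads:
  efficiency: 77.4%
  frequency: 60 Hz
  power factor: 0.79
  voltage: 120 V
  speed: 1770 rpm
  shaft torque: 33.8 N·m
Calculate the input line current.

ω = 2π×1770/60 = 185.4 rad/s; P_out = τω = 33.8 × 185.4 = 6267 W
P_in = P_out / η = 6267 / 0.774 = 8097 W
I = P_in / (V·cosφ) = 8097 / (120 × 0.79) = 85.4 A

85.4 A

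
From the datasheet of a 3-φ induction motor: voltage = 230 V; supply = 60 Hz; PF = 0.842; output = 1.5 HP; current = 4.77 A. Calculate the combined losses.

481 W

P_in = √3·V·I·cosφ = 1.732×230×4.77×0.842 = 1600 W
P_out = 1.5×746 = 1119 W
Losses = P_in − P_out = 1600 − 1119 = 481 W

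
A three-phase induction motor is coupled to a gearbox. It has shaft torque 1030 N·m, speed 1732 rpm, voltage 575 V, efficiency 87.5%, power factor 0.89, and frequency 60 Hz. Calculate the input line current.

241 A

ω = 2π×1732/60 = 181.4 rad/s; P_out = τω = 1030 × 181.4 = 186842 W
P_in = P_out / η = 186842 / 0.875 = 213534 W
I_L = P_in / (√3·V_L·cosφ) = 213534 / (1.732 × 575 × 0.89) = 241 A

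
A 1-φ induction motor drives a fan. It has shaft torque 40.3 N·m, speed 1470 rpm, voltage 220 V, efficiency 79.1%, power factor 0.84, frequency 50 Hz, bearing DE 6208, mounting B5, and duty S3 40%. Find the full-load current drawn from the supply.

ω = 2π×1470/60 = 153.9 rad/s; P_out = τω = 40.3 × 153.9 = 6202 W
P_in = P_out / η = 6202 / 0.791 = 7841 W
I = P_in / (V·cosφ) = 7841 / (220 × 0.84) = 42.4 A

42.4 A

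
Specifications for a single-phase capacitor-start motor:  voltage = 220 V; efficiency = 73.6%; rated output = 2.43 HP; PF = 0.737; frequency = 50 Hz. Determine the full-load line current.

15.2 A

P_out = 2.43 × 746 = 1813 W
P_in = P_out / η = 1813 / 0.736 = 2463 W
I = P_in / (V·cosφ) = 2463 / (220 × 0.737) = 15.2 A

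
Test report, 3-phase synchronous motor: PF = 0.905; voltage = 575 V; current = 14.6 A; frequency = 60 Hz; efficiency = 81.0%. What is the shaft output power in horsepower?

14.3 HP

P_in = √3·V·I·cosφ = 1.732 × 575 × 14.6 × 0.905 = 13159 W
P_out = η·P_in = 0.81 × 13159 = 10659 W
= 10659/746 = 14.3 HP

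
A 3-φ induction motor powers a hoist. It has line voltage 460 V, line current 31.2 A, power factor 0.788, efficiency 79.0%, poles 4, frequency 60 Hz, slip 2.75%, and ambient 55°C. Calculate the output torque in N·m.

P_in = √3·V·I·cosφ = 1.732 × 460 × 31.2 × 0.788 = 19588 W
P_out = η·P_in = 0.79 × 19588 = 15475 W
n_s = 120×60/4 = 1800 rpm; n = 1800×(1−0.0275) = 1751 rpm
ω = 2π×1751/60 = 183.4 rad/s
τ = P_out/ω = 15475/183.4 = 84.4 N·m

84.4 N·m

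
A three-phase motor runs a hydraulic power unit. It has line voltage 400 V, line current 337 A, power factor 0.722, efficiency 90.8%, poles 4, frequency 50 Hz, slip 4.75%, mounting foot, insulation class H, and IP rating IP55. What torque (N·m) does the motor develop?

1020 N·m

P_in = √3·V·I·cosφ = 1.732 × 400 × 337 × 0.722 = 168568 W
P_out = η·P_in = 0.908 × 168568 = 153060 W
n_s = 120×50/4 = 1500 rpm; n = 1500×(1−0.0475) = 1429 rpm
ω = 2π×1429/60 = 149.6 rad/s
τ = P_out/ω = 153060/149.6 = 1020 N·m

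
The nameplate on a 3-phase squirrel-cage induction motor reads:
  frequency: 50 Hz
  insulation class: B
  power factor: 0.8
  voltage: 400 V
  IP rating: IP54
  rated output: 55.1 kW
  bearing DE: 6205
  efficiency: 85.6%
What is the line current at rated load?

P_out = 55.1 kW = 55100 W
P_in = P_out / η = 55100 / 0.856 = 64369 W
I_L = P_in / (√3·V_L·cosφ) = 64369 / (1.732 × 400 × 0.8) = 116 A

116 A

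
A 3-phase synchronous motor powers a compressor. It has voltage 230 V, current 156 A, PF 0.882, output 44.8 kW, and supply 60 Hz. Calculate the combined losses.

10 kW

P_in = √3·V·I·cosφ = 1.732×230×156×0.882 = 54811 W
P_out = 44800 W
Losses = P_in − P_out = 54811 − 44800 = 10011 W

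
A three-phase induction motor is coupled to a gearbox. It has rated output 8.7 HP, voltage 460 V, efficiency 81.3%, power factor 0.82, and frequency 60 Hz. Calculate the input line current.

12.2 A

P_out = 8.7 × 746 = 6490 W
P_in = P_out / η = 6490 / 0.813 = 7983 W
I_L = P_in / (√3·V_L·cosφ) = 7983 / (1.732 × 460 × 0.82) = 12.2 A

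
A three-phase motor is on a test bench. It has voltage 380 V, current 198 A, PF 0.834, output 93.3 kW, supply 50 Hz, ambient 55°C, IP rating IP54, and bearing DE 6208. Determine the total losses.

15.4 kW

P_in = √3·V·I·cosφ = 1.732×380×198×0.834 = 108683 W
P_out = 93300 W
Losses = P_in − P_out = 108683 − 93300 = 15383 W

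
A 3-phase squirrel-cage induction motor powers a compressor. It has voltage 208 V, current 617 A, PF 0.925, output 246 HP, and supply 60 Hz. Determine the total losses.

P_in = √3·V·I·cosφ = 1.732×208×617×0.925 = 205607 W
P_out = 246×746 = 183516 W
Losses = P_in − P_out = 205607 − 183516 = 22091 W

22.1 kW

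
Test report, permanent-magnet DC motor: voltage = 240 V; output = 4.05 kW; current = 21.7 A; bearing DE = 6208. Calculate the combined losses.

P_in = V·I = 240×21.7 = 5208 W
P_out = 4050 W
Losses = P_in − P_out = 5208 − 4050 = 1158 W

1.16 kW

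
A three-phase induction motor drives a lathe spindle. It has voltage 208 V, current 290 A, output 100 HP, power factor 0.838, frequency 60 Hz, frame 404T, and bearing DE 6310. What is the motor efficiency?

85.2 %

P_out = 100 × 746 = 74600 W
P_in = √3·V_L·I_L·cosφ = 1.732 × 208 × 290 × 0.838 = 87549 W
η = P_out / P_in = 74600 / 87549 = 0.852 = 85.2%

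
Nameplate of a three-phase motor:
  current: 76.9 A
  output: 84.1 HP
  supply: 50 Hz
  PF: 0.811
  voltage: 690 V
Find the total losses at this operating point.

P_in = √3·V·I·cosφ = 1.732×690×76.9×0.811 = 74532 W
P_out = 84.1×746 = 62739 W
Losses = P_in − P_out = 74532 − 62739 = 11793 W

11.8 kW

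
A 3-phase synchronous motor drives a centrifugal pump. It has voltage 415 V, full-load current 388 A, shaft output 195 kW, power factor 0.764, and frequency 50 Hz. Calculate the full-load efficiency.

P_out = 195 kW = 195000 W
P_in = √3·V_L·I_L·cosφ = 1.732 × 415 × 388 × 0.764 = 213069 W
η = P_out / P_in = 195000 / 213069 = 0.915 = 91.5%

91.5 %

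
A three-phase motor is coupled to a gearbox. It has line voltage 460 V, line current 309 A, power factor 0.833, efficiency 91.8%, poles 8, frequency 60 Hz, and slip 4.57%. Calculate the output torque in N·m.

P_in = √3·V·I·cosφ = 1.732 × 460 × 309 × 0.833 = 205073 W
P_out = η·P_in = 0.918 × 205073 = 188257 W
n_s = 120×60/8 = 900 rpm; n = 900×(1−0.0457) = 859 rpm
ω = 2π×859/60 = 89.95 rad/s
τ = P_out/ω = 188257/89.95 = 2090 N·m

2090 N·m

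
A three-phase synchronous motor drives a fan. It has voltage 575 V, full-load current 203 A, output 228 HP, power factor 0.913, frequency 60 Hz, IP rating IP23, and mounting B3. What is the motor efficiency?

92.1 %

P_out = 228 × 746 = 170088 W
P_in = √3·V_L·I_L·cosφ = 1.732 × 575 × 203 × 0.913 = 184579 W
η = P_out / P_in = 170088 / 184579 = 0.921 = 92.1%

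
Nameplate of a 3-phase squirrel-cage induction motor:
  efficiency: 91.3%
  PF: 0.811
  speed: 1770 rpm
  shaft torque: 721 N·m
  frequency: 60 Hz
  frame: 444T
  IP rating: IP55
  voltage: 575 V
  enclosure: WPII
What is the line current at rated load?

ω = 2π×1770/60 = 185.4 rad/s; P_out = τω = 721 × 185.4 = 133673 W
P_in = P_out / η = 133673 / 0.913 = 146411 W
I_L = P_in / (√3·V_L·cosφ) = 146411 / (1.732 × 575 × 0.811) = 181 A

181 A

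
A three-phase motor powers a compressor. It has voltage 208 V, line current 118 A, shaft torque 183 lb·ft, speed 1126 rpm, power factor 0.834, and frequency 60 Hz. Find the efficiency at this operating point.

τ = 183 lb·ft × 1.356 = 248.1 N·m
ω = 2π × 1126/60 = 117.9 rad/s; P_out = τω = 248.1 × 117.9 = 29251 W
P_in = √3·V_L·I_L·cosφ = 1.732 × 208 × 118 × 0.834 = 35454 W
η = P_out / P_in = 29251 / 35454 = 0.825 = 82.5%

82.5 %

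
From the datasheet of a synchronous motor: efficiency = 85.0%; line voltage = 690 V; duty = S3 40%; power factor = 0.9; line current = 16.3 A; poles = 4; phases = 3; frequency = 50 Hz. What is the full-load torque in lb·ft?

70 lb·ft

P_in = √3·V·I·cosφ = 1.732 × 690 × 16.3 × 0.9 = 17532 W
P_out = η·P_in = 0.85 × 17532 = 14902 W
n = n_s = 120×50/4 = 1500 rpm (synchronous)
ω = 2π×1500/60 = 157.1 rad/s
τ = P_out/ω = 14902/157.1 = 94.86 N·m
In lb·ft: 94.86/1.356 = 70 lb·ft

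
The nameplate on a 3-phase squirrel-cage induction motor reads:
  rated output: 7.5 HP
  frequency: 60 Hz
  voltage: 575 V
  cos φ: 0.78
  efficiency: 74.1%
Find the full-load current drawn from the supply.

9.72 A

P_out = 7.5 × 746 = 5595 W
P_in = P_out / η = 5595 / 0.741 = 7551 W
I_L = P_in / (√3·V_L·cosφ) = 7551 / (1.732 × 575 × 0.78) = 9.72 A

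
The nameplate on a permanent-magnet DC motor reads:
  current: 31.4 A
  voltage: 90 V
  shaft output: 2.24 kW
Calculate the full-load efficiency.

P_out = 2.24 kW = 2240 W
P_in = V·I = 90 × 31.4 = 2826 W
η = P_out / P_in = 2240 / 2826 = 0.793 = 79.3%

79.3 %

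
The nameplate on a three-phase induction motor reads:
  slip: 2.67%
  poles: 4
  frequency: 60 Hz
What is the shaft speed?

n_s = 120f/p = 120×60/4 = 1800 rpm
n = n_s(1 − s) = 1800 × (1 − 0.0267) = 1752 rpm

1752 rpm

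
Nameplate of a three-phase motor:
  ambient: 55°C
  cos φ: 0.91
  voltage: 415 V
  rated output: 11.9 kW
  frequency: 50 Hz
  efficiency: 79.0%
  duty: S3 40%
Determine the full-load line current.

P_out = 11.9 kW = 11900 W
P_in = P_out / η = 11900 / 0.790 = 15063 W
I_L = P_in / (√3·V_L·cosφ) = 15063 / (1.732 × 415 × 0.91) = 23 A

23 A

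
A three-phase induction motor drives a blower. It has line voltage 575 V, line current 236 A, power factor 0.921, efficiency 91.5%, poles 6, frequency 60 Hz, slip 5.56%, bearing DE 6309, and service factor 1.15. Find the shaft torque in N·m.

P_in = √3·V·I·cosφ = 1.732 × 575 × 236 × 0.921 = 216465 W
P_out = η·P_in = 0.915 × 216465 = 198065 W
n_s = 120×60/6 = 1200 rpm; n = 1200×(1−0.0556) = 1133 rpm
ω = 2π×1133/60 = 118.6 rad/s
τ = P_out/ω = 198065/118.6 = 1670 N·m

1670 N·m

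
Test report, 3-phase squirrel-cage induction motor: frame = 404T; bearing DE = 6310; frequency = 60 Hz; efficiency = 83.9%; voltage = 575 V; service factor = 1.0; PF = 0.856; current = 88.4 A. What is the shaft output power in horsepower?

P_in = √3·V·I·cosφ = 1.732 × 575 × 88.4 × 0.856 = 75360 W
P_out = η·P_in = 0.839 × 75360 = 63227 W
= 63227/746 = 84.8 HP

84.8 HP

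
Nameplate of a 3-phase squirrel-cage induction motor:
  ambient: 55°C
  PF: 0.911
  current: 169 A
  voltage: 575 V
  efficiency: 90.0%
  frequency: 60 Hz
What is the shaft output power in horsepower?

P_in = √3·V·I·cosφ = 1.732 × 575 × 169 × 0.911 = 153328 W
P_out = η·P_in = 0.9 × 153328 = 137995 W
= 137995/746 = 185 HP

185 HP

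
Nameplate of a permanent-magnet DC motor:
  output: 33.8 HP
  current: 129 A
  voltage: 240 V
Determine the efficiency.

81.4 %

P_out = 33.8 × 746 = 25215 W
P_in = V·I = 240 × 129 = 30960 W
η = P_out / P_in = 25215 / 30960 = 0.814 = 81.4%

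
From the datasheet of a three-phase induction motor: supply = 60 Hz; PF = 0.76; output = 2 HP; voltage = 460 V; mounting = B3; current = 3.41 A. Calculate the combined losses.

573 W

P_in = √3·V·I·cosφ = 1.732×460×3.41×0.76 = 2065 W
P_out = 2×746 = 1492 W
Losses = P_in − P_out = 2065 − 1492 = 573 W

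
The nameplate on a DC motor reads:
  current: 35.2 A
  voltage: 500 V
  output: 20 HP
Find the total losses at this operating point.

P_in = V·I = 500×35.2 = 17600 W
P_out = 20×746 = 14920 W
Losses = P_in − P_out = 17600 − 14920 = 2680 W

2.68 kW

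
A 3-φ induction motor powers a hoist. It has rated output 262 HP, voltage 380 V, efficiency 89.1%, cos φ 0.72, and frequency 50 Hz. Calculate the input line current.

P_out = 262 × 746 = 195452 W
P_in = P_out / η = 195452 / 0.891 = 219363 W
I_L = P_in / (√3·V_L·cosφ) = 219363 / (1.732 × 380 × 0.72) = 463 A

463 A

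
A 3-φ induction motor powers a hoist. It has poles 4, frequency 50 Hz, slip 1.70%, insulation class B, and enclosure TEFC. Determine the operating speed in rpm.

1474 rpm

n_s = 120f/p = 120×50/4 = 1500 rpm
n = n_s(1 − s) = 1500 × (1 − 0.017) = 1474 rpm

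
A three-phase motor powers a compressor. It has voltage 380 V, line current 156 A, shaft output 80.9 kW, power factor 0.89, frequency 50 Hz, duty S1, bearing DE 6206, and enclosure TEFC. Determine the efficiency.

88.5 %

P_out = 80.9 kW = 80900 W
P_in = √3·V_L·I_L·cosφ = 1.732 × 380 × 156 × 0.89 = 91379 W
η = P_out / P_in = 80900 / 91379 = 0.885 = 88.5%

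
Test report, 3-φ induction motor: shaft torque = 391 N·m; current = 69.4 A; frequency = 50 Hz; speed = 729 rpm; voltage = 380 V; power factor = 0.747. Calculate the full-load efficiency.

ω = 2π × 729/60 = 76.34 rad/s; P_out = τω = 391 × 76.34 = 29849 W
P_in = √3·V_L·I_L·cosφ = 1.732 × 380 × 69.4 × 0.747 = 34120 W
η = P_out / P_in = 29849 / 34120 = 0.875 = 87.5%

87.5 %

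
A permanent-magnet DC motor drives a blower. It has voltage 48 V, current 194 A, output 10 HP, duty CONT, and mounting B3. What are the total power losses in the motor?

1.85 kW

P_in = V·I = 48×194 = 9312 W
P_out = 10×746 = 7460 W
Losses = P_in − P_out = 9312 − 7460 = 1852 W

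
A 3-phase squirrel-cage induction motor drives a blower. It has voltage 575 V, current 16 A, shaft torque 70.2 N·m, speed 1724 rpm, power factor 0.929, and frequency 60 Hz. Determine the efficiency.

85.6 %

ω = 2π × 1724/60 = 180.5 rad/s; P_out = τω = 70.2 × 180.5 = 12671 W
P_in = √3·V_L·I_L·cosφ = 1.732 × 575 × 16 × 0.929 = 14803 W
η = P_out / P_in = 12671 / 14803 = 0.856 = 85.6%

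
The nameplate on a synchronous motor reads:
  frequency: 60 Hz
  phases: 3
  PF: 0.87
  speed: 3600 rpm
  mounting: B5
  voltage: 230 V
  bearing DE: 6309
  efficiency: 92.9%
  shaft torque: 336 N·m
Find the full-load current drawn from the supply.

ω = 2π×3600/60 = 377 rad/s; P_out = τω = 336 × 377 = 126672 W
P_in = P_out / η = 126672 / 0.929 = 136353 W
I_L = P_in / (√3·V_L·cosφ) = 136353 / (1.732 × 230 × 0.87) = 393 A

393 A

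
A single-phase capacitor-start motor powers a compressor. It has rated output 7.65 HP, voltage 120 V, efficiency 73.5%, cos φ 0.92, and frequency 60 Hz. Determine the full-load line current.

70.3 A

P_out = 7.65 × 746 = 5707 W
P_in = P_out / η = 5707 / 0.735 = 7765 W
I = P_in / (V·cosφ) = 7765 / (120 × 0.92) = 70.3 A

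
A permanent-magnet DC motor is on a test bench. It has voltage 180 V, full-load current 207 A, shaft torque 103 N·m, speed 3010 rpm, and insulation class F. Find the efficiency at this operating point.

87.1 %

ω = 2π × 3010/60 = 315.2 rad/s; P_out = τω = 103 × 315.2 = 32466 W
P_in = V·I = 180 × 207 = 37260 W
η = P_out / P_in = 32466 / 37260 = 0.871 = 87.1%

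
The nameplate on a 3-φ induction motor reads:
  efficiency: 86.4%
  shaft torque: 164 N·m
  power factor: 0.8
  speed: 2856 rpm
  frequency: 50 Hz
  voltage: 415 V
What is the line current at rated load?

98.7 A

ω = 2π×2856/60 = 299.1 rad/s; P_out = τω = 164 × 299.1 = 49052 W
P_in = P_out / η = 49052 / 0.864 = 56773 W
I_L = P_in / (√3·V_L·cosφ) = 56773 / (1.732 × 415 × 0.8) = 98.7 A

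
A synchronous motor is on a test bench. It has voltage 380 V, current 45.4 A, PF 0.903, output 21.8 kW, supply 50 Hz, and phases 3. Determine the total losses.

5180 W

P_in = √3·V·I·cosφ = 1.732×380×45.4×0.903 = 26982 W
P_out = 21800 W
Losses = P_in − P_out = 26982 − 21800 = 5182 W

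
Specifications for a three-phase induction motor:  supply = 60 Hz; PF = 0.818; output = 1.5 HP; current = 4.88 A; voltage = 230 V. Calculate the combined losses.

471 W

P_in = √3·V·I·cosφ = 1.732×230×4.88×0.818 = 1590 W
P_out = 1.5×746 = 1119 W
Losses = P_in − P_out = 1590 − 1119 = 471 W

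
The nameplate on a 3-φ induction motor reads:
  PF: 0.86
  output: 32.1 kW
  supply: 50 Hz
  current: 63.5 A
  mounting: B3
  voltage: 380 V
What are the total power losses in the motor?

P_in = √3·V·I·cosφ = 1.732×380×63.5×0.86 = 35942 W
P_out = 32100 W
Losses = P_in − P_out = 35942 − 32100 = 3842 W

3840 W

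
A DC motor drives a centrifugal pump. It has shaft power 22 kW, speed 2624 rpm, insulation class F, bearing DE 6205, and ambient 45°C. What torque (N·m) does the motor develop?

80.1 N·m

ω = 2π × 2624/60 = 274.8 rad/s
τ = P/ω = 22000/274.8 = 80.1 N·m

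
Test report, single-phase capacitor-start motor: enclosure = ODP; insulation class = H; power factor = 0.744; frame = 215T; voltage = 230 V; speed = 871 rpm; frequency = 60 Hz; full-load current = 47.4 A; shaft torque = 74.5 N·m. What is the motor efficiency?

ω = 2π × 871/60 = 91.21 rad/s; P_out = τω = 74.5 × 91.21 = 6795 W
P_in = V·I·cosφ = 230 × 47.4 × 0.744 = 8111 W
η = P_out / P_in = 6795 / 8111 = 0.838 = 83.8%

83.8 %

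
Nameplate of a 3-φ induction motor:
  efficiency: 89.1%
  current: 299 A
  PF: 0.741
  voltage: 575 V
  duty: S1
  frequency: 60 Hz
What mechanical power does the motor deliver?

P_in = √3·V·I·cosφ = 1.732 × 575 × 299 × 0.741 = 220651 W
P_out = η·P_in = 0.891 × 220651 = 196600 W

197 kW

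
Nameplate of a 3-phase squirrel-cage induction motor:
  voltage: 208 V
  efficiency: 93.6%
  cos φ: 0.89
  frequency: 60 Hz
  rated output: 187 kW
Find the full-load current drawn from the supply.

P_out = 187 kW = 187000 W
P_in = P_out / η = 187000 / 0.936 = 199786 W
I_L = P_in / (√3·V_L·cosφ) = 199786 / (1.732 × 208 × 0.89) = 623 A

623 A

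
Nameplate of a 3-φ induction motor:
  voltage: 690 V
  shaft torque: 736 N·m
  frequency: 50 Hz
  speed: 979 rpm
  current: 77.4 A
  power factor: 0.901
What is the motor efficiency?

90.5 %

ω = 2π × 979/60 = 102.5 rad/s; P_out = τω = 736 × 102.5 = 75440 W
P_in = √3·V_L·I_L·cosφ = 1.732 × 690 × 77.4 × 0.901 = 83342 W
η = P_out / P_in = 75440 / 83342 = 0.905 = 90.5%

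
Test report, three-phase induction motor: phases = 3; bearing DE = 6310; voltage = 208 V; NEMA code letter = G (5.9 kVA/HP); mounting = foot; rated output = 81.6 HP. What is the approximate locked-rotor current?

S_LR = 5.9 × 81.6 = 481.44 kVA
I_LR = S_LR/(√3·V_L) = 481440/(1.732×208) = 1340 A

1340 A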